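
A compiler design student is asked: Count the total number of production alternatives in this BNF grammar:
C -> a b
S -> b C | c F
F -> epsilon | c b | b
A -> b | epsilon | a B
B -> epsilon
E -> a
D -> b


Counting alternatives per rule:
  C: 1 alternative(s)
  S: 2 alternative(s)
  F: 3 alternative(s)
  A: 3 alternative(s)
  B: 1 alternative(s)
  E: 1 alternative(s)
  D: 1 alternative(s)
Sum: 1 + 2 + 3 + 3 + 1 + 1 + 1 = 12

12


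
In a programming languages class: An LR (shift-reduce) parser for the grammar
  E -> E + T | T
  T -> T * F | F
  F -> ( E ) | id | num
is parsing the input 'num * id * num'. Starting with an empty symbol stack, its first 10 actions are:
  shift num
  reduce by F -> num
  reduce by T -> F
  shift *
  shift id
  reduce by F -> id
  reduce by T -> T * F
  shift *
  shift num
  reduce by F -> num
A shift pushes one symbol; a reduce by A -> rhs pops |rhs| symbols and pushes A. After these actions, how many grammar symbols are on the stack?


Tracking the symbol stack through each action:
  Action 1: shift 'num' : push -> stack = [num] (size 1)
  Action 2: reduce by F -> num : pop 1, push F -> stack = [F] (size 1)
  Action 3: reduce by T -> F : pop 1, push T -> stack = [T] (size 1)
  Action 4: shift '*' : push -> stack = [T, *] (size 2)
  Action 5: shift 'id' : push -> stack = [T, *, id] (size 3)
  Action 6: reduce by F -> id : pop 1, push F -> stack = [T, *, F] (size 3)
  Action 7: reduce by T -> T * F : pop 3, push T -> stack = [T] (size 1)
  Action 8: shift '*' : push -> stack = [T, *] (size 2)
  Action 9: shift 'num' : push -> stack = [T, *, num] (size 3)
  Action 10: reduce by F -> num : pop 1, push F -> stack = [T, *, F] (size 3)
Final stack size: 3

3


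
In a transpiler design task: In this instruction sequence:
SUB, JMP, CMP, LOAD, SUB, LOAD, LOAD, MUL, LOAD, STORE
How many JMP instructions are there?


Scanning instruction sequence for JMP:
  Position 1: SUB
  Position 2: JMP <- MATCH
  Position 3: CMP
  Position 4: LOAD
  Position 5: SUB
  Position 6: LOAD
  Position 7: LOAD
  Position 8: MUL
  Position 9: LOAD
  Position 10: STORE
Matches at positions: [2]
Total JMP count: 1

1


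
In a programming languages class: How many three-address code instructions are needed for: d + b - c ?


Expression: d + b - c
Generating three-address code (respecting * over +/- precedence):
  Instruction 1: t1 = d + b
  Instruction 2: t2 = t1 - c
Total instructions: 2

2


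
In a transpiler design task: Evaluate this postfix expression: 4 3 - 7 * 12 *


Processing tokens left to right:
Push 4, Push 3
Pop 4 and 3, compute 4 - 3 = 1, push 1
Push 7
Pop 1 and 7, compute 1 * 7 = 7, push 7
Push 12
Pop 7 and 12, compute 7 * 12 = 84, push 84
Stack result: 84

84


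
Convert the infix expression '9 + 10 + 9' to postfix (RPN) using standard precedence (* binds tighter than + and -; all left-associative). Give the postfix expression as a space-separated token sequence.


Applying the shunting-yard algorithm:
  Operand 9 -> output
  Push '+' onto operator stack -> op-stack: [+]
  Operand 10 -> output
  See '+' (prec 1); top '+' (prec 1) >= it -> pop '+' to output
  Push '+' onto operator stack -> op-stack: [+]
  Operand 9 -> output
  End of input: pop '+' to output
Postfix result: 9 10 + 9 +

9 10 + 9 +


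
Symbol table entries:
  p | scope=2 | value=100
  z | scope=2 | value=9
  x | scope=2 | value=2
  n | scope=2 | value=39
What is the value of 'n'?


Searching symbol table for 'n':
  p | scope=2 | value=100
  z | scope=2 | value=9
  x | scope=2 | value=2
  n | scope=2 | value=39 <- MATCH
Found 'n' at scope 2 with value 39

39


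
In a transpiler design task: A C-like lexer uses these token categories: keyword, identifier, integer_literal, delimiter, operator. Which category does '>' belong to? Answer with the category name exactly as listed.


Token: '>'
Checking categories:
  identifier: no
  integer_literal: no
  operator: YES
  keyword: no
  delimiter: no
Category: operator

operator


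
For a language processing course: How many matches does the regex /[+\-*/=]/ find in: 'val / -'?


Pattern: /[+\-*/=]/ (operators)
Input: 'val / -'
Scanning for matches:
  Match 1: '/'
  Match 2: '-'
Total matches: 2

2


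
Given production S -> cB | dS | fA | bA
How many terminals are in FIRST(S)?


Production: S -> cB | dS | fA | bA
Examining each alternative for leading terminals:
  S -> cB : first terminal = 'c'
  S -> dS : first terminal = 'd'
  S -> fA : first terminal = 'f'
  S -> bA : first terminal = 'b'
FIRST(S) = {b, c, d, f}
Count: 4

4


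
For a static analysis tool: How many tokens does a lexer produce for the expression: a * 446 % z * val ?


Scanning 'a * 446 % z * val'
Token 1: 'a' -> identifier
Token 2: '*' -> operator
Token 3: '446' -> integer_literal
Token 4: '%' -> operator
Token 5: 'z' -> identifier
Token 6: '*' -> operator
Token 7: 'val' -> identifier
Total tokens: 7

7


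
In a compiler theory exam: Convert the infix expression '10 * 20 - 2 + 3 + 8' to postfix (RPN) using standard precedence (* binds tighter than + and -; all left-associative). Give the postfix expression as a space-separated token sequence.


Applying the shunting-yard algorithm:
  Operand 10 -> output
  Push '*' onto operator stack -> op-stack: [*]
  Operand 20 -> output
  See '-' (prec 1); top '*' (prec 2) >= it -> pop '*' to output
  Push '-' onto operator stack -> op-stack: [-]
  Operand 2 -> output
  See '+' (prec 1); top '-' (prec 1) >= it -> pop '-' to output
  Push '+' onto operator stack -> op-stack: [+]
  Operand 3 -> output
  See '+' (prec 1); top '+' (prec 1) >= it -> pop '+' to output
  Push '+' onto operator stack -> op-stack: [+]
  Operand 8 -> output
  End of input: pop '+' to output
Postfix result: 10 20 * 2 - 3 + 8 +

10 20 * 2 - 3 + 8 +


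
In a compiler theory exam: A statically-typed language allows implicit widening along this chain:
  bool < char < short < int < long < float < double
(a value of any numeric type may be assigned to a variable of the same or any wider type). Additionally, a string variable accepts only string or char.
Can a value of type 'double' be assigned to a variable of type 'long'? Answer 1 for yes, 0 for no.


Target variable type: long
Source value type: double
Numeric ranks: double=6, long=4
Widening allowed iff rank(source) <= rank(target): 6 <= 4? No
Result: 0

0


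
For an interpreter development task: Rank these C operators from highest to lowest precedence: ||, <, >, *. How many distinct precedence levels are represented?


Looking up precedence for each operator:
  || -> precedence 1
  < -> precedence 4
  > -> precedence 4
  * -> precedence 6
Sorted highest to lowest: *, <, >, ||
Distinct precedence values: [6, 4, 1]
Number of distinct levels: 3

3


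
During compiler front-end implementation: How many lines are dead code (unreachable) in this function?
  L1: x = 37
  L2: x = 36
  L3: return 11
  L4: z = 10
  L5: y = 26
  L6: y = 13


Analyzing control flow:
  L1: reachable (before return)
  L2: reachable (before return)
  L3: reachable (return statement)
  L4: DEAD (after return at L3)
  L5: DEAD (after return at L3)
  L6: DEAD (after return at L3)
Return at L3, total lines = 6
Dead lines: L4 through L6
Count: 3

3


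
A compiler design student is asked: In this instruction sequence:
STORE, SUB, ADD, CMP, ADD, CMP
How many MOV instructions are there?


Scanning instruction sequence for MOV:
  Position 1: STORE
  Position 2: SUB
  Position 3: ADD
  Position 4: CMP
  Position 5: ADD
  Position 6: CMP
Matches at positions: []
Total MOV count: 0

0


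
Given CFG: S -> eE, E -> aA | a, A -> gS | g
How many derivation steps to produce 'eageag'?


Grammar: S -> eE, E -> aA | a, A -> gS | g
Deriving 'eageag':
Step 1: S -> eE => eE
Step 2: E -> aA => eaA
Step 3: A -> gS => eagS
Step 4: S -> eE => eageE
Step 5: E -> aA => eageaA
Step 6: A -> g => eageag
Total derivation steps: 6

6


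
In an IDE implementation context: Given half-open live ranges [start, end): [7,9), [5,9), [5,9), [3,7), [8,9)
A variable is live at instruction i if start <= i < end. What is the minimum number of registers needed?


Live ranges:
  Var0: [7, 9)
  Var1: [5, 9)
  Var2: [5, 9)
  Var3: [3, 7)
  Var4: [8, 9)
Sweep-line events (position, delta, active):
  pos=3 start -> active=1
  pos=5 start -> active=2
  pos=5 start -> active=3
  pos=7 end -> active=2
  pos=7 start -> active=3
  pos=8 start -> active=4
  pos=9 end -> active=3
  pos=9 end -> active=2
  pos=9 end -> active=1
  pos=9 end -> active=0
Maximum simultaneous active: 4
Minimum registers needed: 4

4


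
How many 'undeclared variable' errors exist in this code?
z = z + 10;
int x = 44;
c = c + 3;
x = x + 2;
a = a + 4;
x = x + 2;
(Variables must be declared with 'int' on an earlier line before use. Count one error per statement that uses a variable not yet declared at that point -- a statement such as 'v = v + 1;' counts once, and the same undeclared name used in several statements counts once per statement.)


Scanning code line by line:
  Line 1: use 'z' -> ERROR (undeclared)
  Line 2: declare 'x' -> declared = ['x']
  Line 3: use 'c' -> ERROR (undeclared)
  Line 4: use 'x' -> OK (declared)
  Line 5: use 'a' -> ERROR (undeclared)
  Line 6: use 'x' -> OK (declared)
Total undeclared variable errors: 3

3


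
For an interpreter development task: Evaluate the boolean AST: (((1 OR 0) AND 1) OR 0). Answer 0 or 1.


Step 1: Evaluate inner node
  1 OR 0 = 1
Step 2: Evaluate next node
  1 AND 1 = 1
Step 3: Evaluate root node
  1 OR 0 = 1

1


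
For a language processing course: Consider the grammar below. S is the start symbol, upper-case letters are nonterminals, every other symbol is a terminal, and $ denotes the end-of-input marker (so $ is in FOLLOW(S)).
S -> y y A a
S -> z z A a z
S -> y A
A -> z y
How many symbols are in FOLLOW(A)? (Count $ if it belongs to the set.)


S is the start symbol and does not occur in any rule body, so FOLLOW(S) = {$}.
Examining every occurrence of A in a rule body:
  S -> y y A a : A is followed by terminal 'a' -> add 'a'
  S -> z z A a z : A is followed by terminal 'a' -> add 'a' (already in the set)
  S -> y A : A is at the right end -> add FOLLOW(S) = {$}
  A -> z y : A does not occur in the body -> contributes nothing
FOLLOW(A) = {a, $}
Count: 2

2


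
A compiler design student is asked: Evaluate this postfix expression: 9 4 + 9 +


Processing tokens left to right:
Push 9, Push 4
Pop 9 and 4, compute 9 + 4 = 13, push 13
Push 9
Pop 13 and 9, compute 13 + 9 = 22, push 22
Stack result: 22

22


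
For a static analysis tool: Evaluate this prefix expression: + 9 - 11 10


Parsing prefix expression: + 9 - 11 10
Step 1: Innermost operation '- 11 10'
  11 - 10 = 1
Step 2: Outer operation '+ 9 [1]'
  9 + 1 = 10

10


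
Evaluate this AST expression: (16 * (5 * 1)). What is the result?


Expression: (16 * (5 * 1))
Evaluating step by step:
  5 * 1 = 5
  16 * 5 = 80
Result: 80

80


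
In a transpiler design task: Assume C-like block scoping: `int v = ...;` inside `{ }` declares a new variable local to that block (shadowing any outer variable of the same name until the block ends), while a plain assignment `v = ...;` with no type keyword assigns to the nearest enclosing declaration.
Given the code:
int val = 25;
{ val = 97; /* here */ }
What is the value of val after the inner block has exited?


Analyzing scoping rules:
Outer scope: declares val = 25
Inner block: 'val = 97;' has no type keyword, so it is an assignment to the outer val (no shadowing)
The assignment changed the outer variable itself, so the new value persists after the block -> 97
Result: 97

97


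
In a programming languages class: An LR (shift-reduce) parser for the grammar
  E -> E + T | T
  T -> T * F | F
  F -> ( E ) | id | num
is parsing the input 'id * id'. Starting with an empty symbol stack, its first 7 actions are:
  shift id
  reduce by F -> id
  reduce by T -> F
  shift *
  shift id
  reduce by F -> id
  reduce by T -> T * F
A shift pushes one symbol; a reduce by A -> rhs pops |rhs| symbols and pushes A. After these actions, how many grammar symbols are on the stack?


Tracking the symbol stack through each action:
  Action 1: shift 'id' : push -> stack = [id] (size 1)
  Action 2: reduce by F -> id : pop 1, push F -> stack = [F] (size 1)
  Action 3: reduce by T -> F : pop 1, push T -> stack = [T] (size 1)
  Action 4: shift '*' : push -> stack = [T, *] (size 2)
  Action 5: shift 'id' : push -> stack = [T, *, id] (size 3)
  Action 6: reduce by F -> id : pop 1, push F -> stack = [T, *, F] (size 3)
  Action 7: reduce by T -> T * F : pop 3, push T -> stack = [T] (size 1)
Final stack size: 1

1


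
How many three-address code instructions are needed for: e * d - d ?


Expression: e * d - d
Generating three-address code (respecting * over +/- precedence):
  Instruction 1: t1 = e * d
  Instruction 2: t2 = t1 - d
Total instructions: 2

2


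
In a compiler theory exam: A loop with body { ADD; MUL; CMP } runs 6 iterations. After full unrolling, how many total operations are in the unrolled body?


Loop body operations: ADD, MUL, CMP (3 ops per iteration)
Unrolling 6 iterations:
  Iteration 1: ADD, MUL, CMP (3 ops)
  Iteration 2: ADD, MUL, CMP (3 ops)
  Iteration 3: ADD, MUL, CMP (3 ops)
  Iteration 4: ADD, MUL, CMP (3 ops)
  Iteration 5: ADD, MUL, CMP (3 ops)
  Iteration 6: ADD, MUL, CMP (3 ops)
Total: 6 iterations * 3 ops/iter = 18 operations

18


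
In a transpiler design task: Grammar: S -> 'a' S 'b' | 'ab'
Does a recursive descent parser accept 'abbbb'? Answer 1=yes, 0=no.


Grammar accepts strings of the form a^n b^n (n >= 1)
Word: 'abbbb'
Counting: 1 a's and 4 b's
Check: 1 == 4? No
Mismatch: a-count != b-count
Rejected

0


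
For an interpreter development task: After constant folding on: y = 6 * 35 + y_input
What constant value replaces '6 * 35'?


Identifying constant sub-expression:
  Original: y = 6 * 35 + y_input
  6 and 35 are both compile-time constants
  Evaluating: 6 * 35 = 210
  After folding: y = 210 + y_input

210


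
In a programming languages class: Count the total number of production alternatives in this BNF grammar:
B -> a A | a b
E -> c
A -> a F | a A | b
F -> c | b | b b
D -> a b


Counting alternatives per rule:
  B: 2 alternative(s)
  E: 1 alternative(s)
  A: 3 alternative(s)
  F: 3 alternative(s)
  D: 1 alternative(s)
Sum: 2 + 1 + 3 + 3 + 1 = 10

10


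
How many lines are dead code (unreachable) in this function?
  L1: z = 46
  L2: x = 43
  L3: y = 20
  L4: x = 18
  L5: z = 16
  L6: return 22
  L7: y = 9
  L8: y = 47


Analyzing control flow:
  L1: reachable (before return)
  L2: reachable (before return)
  L3: reachable (before return)
  L4: reachable (before return)
  L5: reachable (before return)
  L6: reachable (return statement)
  L7: DEAD (after return at L6)
  L8: DEAD (after return at L6)
Return at L6, total lines = 8
Dead lines: L7 through L8
Count: 2

2


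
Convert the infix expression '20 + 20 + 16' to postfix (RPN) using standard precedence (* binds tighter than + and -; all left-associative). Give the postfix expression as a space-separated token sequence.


Applying the shunting-yard algorithm:
  Operand 20 -> output
  Push '+' onto operator stack -> op-stack: [+]
  Operand 20 -> output
  See '+' (prec 1); top '+' (prec 1) >= it -> pop '+' to output
  Push '+' onto operator stack -> op-stack: [+]
  Operand 16 -> output
  End of input: pop '+' to output
Postfix result: 20 20 + 16 +

20 20 + 16 +


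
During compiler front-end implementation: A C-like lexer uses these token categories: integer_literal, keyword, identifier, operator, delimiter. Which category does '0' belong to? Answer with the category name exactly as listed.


Token: '0'
Checking categories:
  identifier: no
  integer_literal: YES
  operator: no
  keyword: no
  delimiter: no
Category: integer_literal

integer_literal


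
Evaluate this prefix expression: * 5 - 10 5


Parsing prefix expression: * 5 - 10 5
Step 1: Innermost operation '- 10 5'
  10 - 5 = 5
Step 2: Outer operation '* 5 [5]'
  5 * 5 = 25

25


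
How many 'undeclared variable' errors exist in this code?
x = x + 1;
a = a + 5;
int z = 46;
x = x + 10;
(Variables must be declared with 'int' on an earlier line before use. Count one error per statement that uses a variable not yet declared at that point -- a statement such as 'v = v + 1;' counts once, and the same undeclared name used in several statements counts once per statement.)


Scanning code line by line:
  Line 1: use 'x' -> ERROR (undeclared)
  Line 2: use 'a' -> ERROR (undeclared)
  Line 3: declare 'z' -> declared = ['z']
  Line 4: use 'x' -> ERROR (undeclared)
Total undeclared variable errors: 3

3


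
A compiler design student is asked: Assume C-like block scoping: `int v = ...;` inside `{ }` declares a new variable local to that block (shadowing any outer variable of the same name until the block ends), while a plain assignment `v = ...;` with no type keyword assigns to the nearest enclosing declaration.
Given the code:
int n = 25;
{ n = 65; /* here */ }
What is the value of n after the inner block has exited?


Analyzing scoping rules:
Outer scope: declares n = 25
Inner block: 'n = 65;' has no type keyword, so it is an assignment to the outer n (no shadowing)
The assignment changed the outer variable itself, so the new value persists after the block -> 65
Result: 65

65


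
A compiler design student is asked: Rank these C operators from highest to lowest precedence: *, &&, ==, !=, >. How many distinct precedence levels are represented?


Looking up precedence for each operator:
  * -> precedence 6
  && -> precedence 2
  == -> precedence 3
  != -> precedence 3
  > -> precedence 4
Sorted highest to lowest: *, >, ==, !=, &&
Distinct precedence values: [6, 4, 3, 2]
Number of distinct levels: 4

4


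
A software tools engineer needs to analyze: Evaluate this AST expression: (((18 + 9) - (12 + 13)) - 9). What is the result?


Expression: (((18 + 9) - (12 + 13)) - 9)
Evaluating step by step:
  18 + 9 = 27
  12 + 13 = 25
  27 - 25 = 2
  2 - 9 = -7
Result: -7

-7


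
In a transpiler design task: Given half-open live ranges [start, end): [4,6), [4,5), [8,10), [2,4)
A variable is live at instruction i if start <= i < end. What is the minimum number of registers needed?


Live ranges:
  Var0: [4, 6)
  Var1: [4, 5)
  Var2: [8, 10)
  Var3: [2, 4)
Sweep-line events (position, delta, active):
  pos=2 start -> active=1
  pos=4 end -> active=0
  pos=4 start -> active=1
  pos=4 start -> active=2
  pos=5 end -> active=1
  pos=6 end -> active=0
  pos=8 start -> active=1
  pos=10 end -> active=0
Maximum simultaneous active: 2
Minimum registers needed: 2

2


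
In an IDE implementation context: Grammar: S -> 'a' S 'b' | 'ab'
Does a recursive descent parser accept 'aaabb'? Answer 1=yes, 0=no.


Grammar accepts strings of the form a^n b^n (n >= 1)
Word: 'aaabb'
Counting: 3 a's and 2 b's
Check: 3 == 2? No
Mismatch: a-count != b-count
Rejected

0


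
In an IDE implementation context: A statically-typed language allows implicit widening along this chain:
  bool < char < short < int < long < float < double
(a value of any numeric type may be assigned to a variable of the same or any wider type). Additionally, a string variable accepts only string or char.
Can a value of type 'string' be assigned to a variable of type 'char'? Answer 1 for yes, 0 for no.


Target variable type: char
Source value type: string
Rule: string cannot widen to any numeric type
Result: 0

0


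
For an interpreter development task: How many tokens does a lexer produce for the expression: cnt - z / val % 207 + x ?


Scanning 'cnt - z / val % 207 + x'
Token 1: 'cnt' -> identifier
Token 2: '-' -> operator
Token 3: 'z' -> identifier
Token 4: '/' -> operator
Token 5: 'val' -> identifier
Token 6: '%' -> operator
Token 7: '207' -> integer_literal
Token 8: '+' -> operator
Token 9: 'x' -> identifier
Total tokens: 9

9


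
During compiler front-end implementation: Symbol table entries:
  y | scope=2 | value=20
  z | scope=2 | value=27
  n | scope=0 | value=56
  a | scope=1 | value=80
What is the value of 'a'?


Searching symbol table for 'a':
  y | scope=2 | value=20
  z | scope=2 | value=27
  n | scope=0 | value=56
  a | scope=1 | value=80 <- MATCH
Found 'a' at scope 1 with value 80

80


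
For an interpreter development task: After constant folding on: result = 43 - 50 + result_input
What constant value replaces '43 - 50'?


Identifying constant sub-expression:
  Original: result = 43 - 50 + result_input
  43 and 50 are both compile-time constants
  Evaluating: 43 - 50 = -7
  After folding: result = -7 + result_input

-7


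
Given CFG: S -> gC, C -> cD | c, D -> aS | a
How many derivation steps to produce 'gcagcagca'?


Grammar: S -> gC, C -> cD | c, D -> aS | a
Deriving 'gcagcagca':
Step 1: S -> gC => gC
Step 2: C -> cD => gcD
Step 3: D -> aS => gcaS
Step 4: S -> gC => gcagC
Step 5: C -> cD => gcagcD
Step 6: D -> aS => gcagcaS
Step 7: S -> gC => gcagcagC
Step 8: C -> cD => gcagcagcD
Step 9: D -> a => gcagcagca
Total derivation steps: 9

9


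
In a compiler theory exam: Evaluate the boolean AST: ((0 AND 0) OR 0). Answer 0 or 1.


Step 1: Evaluate inner node
  0 AND 0 = 0
Step 2: Evaluate root node
  0 OR 0 = 0

0


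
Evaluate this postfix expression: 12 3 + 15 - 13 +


Processing tokens left to right:
Push 12, Push 3
Pop 12 and 3, compute 12 + 3 = 15, push 15
Push 15
Pop 15 and 15, compute 15 - 15 = 0, push 0
Push 13
Pop 0 and 13, compute 0 + 13 = 13, push 13
Stack result: 13

13


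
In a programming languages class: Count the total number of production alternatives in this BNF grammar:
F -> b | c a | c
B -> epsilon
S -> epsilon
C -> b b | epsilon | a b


Counting alternatives per rule:
  F: 3 alternative(s)
  B: 1 alternative(s)
  S: 1 alternative(s)
  C: 3 alternative(s)
Sum: 3 + 1 + 1 + 3 = 8

8


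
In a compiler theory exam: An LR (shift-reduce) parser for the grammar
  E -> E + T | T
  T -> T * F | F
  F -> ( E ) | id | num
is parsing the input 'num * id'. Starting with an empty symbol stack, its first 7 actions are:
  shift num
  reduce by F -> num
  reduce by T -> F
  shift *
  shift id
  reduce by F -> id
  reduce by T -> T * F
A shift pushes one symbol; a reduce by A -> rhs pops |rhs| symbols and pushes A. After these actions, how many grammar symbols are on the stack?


Tracking the symbol stack through each action:
  Action 1: shift 'num' : push -> stack = [num] (size 1)
  Action 2: reduce by F -> num : pop 1, push F -> stack = [F] (size 1)
  Action 3: reduce by T -> F : pop 1, push T -> stack = [T] (size 1)
  Action 4: shift '*' : push -> stack = [T, *] (size 2)
  Action 5: shift 'id' : push -> stack = [T, *, id] (size 3)
  Action 6: reduce by F -> id : pop 1, push F -> stack = [T, *, F] (size 3)
  Action 7: reduce by T -> T * F : pop 3, push T -> stack = [T] (size 1)
Final stack size: 1

1


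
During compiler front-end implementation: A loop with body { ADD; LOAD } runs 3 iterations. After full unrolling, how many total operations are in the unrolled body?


Loop body operations: ADD, LOAD (2 ops per iteration)
Unrolling 3 iterations:
  Iteration 1: ADD, LOAD (2 ops)
  Iteration 2: ADD, LOAD (2 ops)
  Iteration 3: ADD, LOAD (2 ops)
Total: 3 iterations * 2 ops/iter = 6 operations

6


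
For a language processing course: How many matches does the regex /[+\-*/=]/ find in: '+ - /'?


Pattern: /[+\-*/=]/ (operators)
Input: '+ - /'
Scanning for matches:
  Match 1: '+'
  Match 2: '-'
  Match 3: '/'
Total matches: 3

3


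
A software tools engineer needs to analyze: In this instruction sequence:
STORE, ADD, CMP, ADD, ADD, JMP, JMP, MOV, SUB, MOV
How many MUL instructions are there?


Scanning instruction sequence for MUL:
  Position 1: STORE
  Position 2: ADD
  Position 3: CMP
  Position 4: ADD
  Position 5: ADD
  Position 6: JMP
  Position 7: JMP
  Position 8: MOV
  Position 9: SUB
  Position 10: MOV
Matches at positions: []
Total MUL count: 0

0


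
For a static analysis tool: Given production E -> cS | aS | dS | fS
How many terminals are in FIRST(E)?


Production: E -> cS | aS | dS | fS
Examining each alternative for leading terminals:
  E -> cS : first terminal = 'c'
  E -> aS : first terminal = 'a'
  E -> dS : first terminal = 'd'
  E -> fS : first terminal = 'f'
FIRST(E) = {a, c, d, f}
Count: 4

4


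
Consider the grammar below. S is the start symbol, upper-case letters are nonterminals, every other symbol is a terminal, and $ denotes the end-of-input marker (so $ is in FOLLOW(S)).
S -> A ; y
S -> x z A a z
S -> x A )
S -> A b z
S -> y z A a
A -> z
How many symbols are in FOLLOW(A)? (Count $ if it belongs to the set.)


S is the start symbol and does not occur in any rule body, so FOLLOW(S) = {$}.
Examining every occurrence of A in a rule body:
  S -> A ; y : A is followed by terminal ';' -> add ';'
  S -> x z A a z : A is followed by terminal 'a' -> add 'a'
  S -> x A ) : A is followed by terminal ')' -> add ')'
  S -> A b z : A is followed by terminal 'b' -> add 'b'
  S -> y z A a : A is followed by terminal 'a' -> add 'a' (already in the set)
  A -> z : A does not occur in the body -> contributes nothing
FOLLOW(A) = {), ;, a, b}
Count: 4

4


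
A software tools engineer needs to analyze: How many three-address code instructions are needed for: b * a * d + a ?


Expression: b * a * d + a
Generating three-address code (respecting * over +/- precedence):
  Instruction 1: t1 = b * a
  Instruction 2: t2 = t1 * d
  Instruction 3: t3 = t2 + a
Total instructions: 3

3


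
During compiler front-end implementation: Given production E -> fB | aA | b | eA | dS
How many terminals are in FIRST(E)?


Production: E -> fB | aA | b | eA | dS
Examining each alternative for leading terminals:
  E -> fB : first terminal = 'f'
  E -> aA : first terminal = 'a'
  E -> b : first terminal = 'b'
  E -> eA : first terminal = 'e'
  E -> dS : first terminal = 'd'
FIRST(E) = {a, b, d, e, f}
Count: 5

5


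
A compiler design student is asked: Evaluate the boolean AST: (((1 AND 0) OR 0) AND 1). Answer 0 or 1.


Step 1: Evaluate inner node
  1 AND 0 = 0
Step 2: Evaluate next node
  0 OR 0 = 0
Step 3: Evaluate root node
  0 AND 1 = 0

0


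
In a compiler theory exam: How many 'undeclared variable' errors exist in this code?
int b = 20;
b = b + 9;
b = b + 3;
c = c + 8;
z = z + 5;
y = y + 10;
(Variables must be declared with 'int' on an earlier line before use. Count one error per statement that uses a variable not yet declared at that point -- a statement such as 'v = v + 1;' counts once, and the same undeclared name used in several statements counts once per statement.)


Scanning code line by line:
  Line 1: declare 'b' -> declared = ['b']
  Line 2: use 'b' -> OK (declared)
  Line 3: use 'b' -> OK (declared)
  Line 4: use 'c' -> ERROR (undeclared)
  Line 5: use 'z' -> ERROR (undeclared)
  Line 6: use 'y' -> ERROR (undeclared)
Total undeclared variable errors: 3

3


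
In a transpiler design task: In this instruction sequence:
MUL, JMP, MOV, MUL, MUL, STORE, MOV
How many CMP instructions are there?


Scanning instruction sequence for CMP:
  Position 1: MUL
  Position 2: JMP
  Position 3: MOV
  Position 4: MUL
  Position 5: MUL
  Position 6: STORE
  Position 7: MOV
Matches at positions: []
Total CMP count: 0

0


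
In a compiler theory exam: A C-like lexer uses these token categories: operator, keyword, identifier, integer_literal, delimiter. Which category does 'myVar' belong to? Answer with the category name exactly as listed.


Token: 'myVar'
Checking categories:
  identifier: YES
  integer_literal: no
  operator: no
  keyword: no
  delimiter: no
Category: identifier

identifier


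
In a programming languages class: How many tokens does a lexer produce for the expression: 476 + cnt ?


Scanning '476 + cnt'
Token 1: '476' -> integer_literal
Token 2: '+' -> operator
Token 3: 'cnt' -> identifier
Total tokens: 3

3


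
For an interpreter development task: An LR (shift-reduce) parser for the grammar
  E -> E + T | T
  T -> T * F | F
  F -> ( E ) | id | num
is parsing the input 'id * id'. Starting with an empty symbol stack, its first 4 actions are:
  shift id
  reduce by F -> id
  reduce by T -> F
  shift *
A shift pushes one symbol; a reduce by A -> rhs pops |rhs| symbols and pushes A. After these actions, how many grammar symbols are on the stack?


Tracking the symbol stack through each action:
  Action 1: shift 'id' : push -> stack = [id] (size 1)
  Action 2: reduce by F -> id : pop 1, push F -> stack = [F] (size 1)
  Action 3: reduce by T -> F : pop 1, push T -> stack = [T] (size 1)
  Action 4: shift '*' : push -> stack = [T, *] (size 2)
Final stack size: 2

2


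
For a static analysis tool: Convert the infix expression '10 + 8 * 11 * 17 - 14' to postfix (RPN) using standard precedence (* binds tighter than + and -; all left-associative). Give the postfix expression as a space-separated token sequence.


Applying the shunting-yard algorithm:
  Operand 10 -> output
  Push '+' onto operator stack -> op-stack: [+]
  Operand 8 -> output
  Push '*' onto operator stack -> op-stack: [+, *]
  Operand 11 -> output
  See '*' (prec 2); top '*' (prec 2) >= it -> pop '*' to output
  Push '*' onto operator stack -> op-stack: [+, *]
  Operand 17 -> output
  See '-' (prec 1); top '*' (prec 2) >= it -> pop '*' to output
  See '-' (prec 1); top '+' (prec 1) >= it -> pop '+' to output
  Push '-' onto operator stack -> op-stack: [-]
  Operand 14 -> output
  End of input: pop '-' to output
Postfix result: 10 8 11 * 17 * + 14 -

10 8 11 * 17 * + 14 -


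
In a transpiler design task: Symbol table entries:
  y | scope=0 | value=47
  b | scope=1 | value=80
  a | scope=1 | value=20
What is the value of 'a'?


Searching symbol table for 'a':
  y | scope=0 | value=47
  b | scope=1 | value=80
  a | scope=1 | value=20 <- MATCH
Found 'a' at scope 1 with value 20

20


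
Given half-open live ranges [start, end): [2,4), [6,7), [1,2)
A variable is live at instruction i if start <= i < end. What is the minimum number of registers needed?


Live ranges:
  Var0: [2, 4)
  Var1: [6, 7)
  Var2: [1, 2)
Sweep-line events (position, delta, active):
  pos=1 start -> active=1
  pos=2 end -> active=0
  pos=2 start -> active=1
  pos=4 end -> active=0
  pos=6 start -> active=1
  pos=7 end -> active=0
Maximum simultaneous active: 1
Minimum registers needed: 1

1


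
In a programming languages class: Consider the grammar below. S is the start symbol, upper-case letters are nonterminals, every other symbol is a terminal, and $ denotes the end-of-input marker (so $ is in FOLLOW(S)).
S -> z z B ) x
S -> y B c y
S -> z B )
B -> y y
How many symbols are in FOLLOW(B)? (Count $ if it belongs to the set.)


S is the start symbol and does not occur in any rule body, so FOLLOW(S) = {$}.
Examining every occurrence of B in a rule body:
  S -> z z B ) x : B is followed by terminal ')' -> add ')'
  S -> y B c y : B is followed by terminal 'c' -> add 'c'
  S -> z B ) : B is followed by terminal ')' -> add ')' (already in the set)
  B -> y y : B does not occur in the body -> contributes nothing
FOLLOW(B) = {), c}
Count: 2

2


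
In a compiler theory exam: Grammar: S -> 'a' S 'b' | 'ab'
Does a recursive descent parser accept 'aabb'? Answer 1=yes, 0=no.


Grammar accepts strings of the form a^n b^n (n >= 1)
Word: 'aabb'
Counting: 2 a's and 2 b's
Check: 2 == 2? Yes
Derivation (S -> aSb applied 1 time(s), then S -> ab): S => aSb => aabb
Accepted

1


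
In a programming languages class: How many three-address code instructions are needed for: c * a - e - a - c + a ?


Expression: c * a - e - a - c + a
Generating three-address code (respecting * over +/- precedence):
  Instruction 1: t1 = c * a
  Instruction 2: t2 = t1 - e
  Instruction 3: t3 = t2 - a
  Instruction 4: t4 = t3 - c
  Instruction 5: t5 = t4 + a
Total instructions: 5

5


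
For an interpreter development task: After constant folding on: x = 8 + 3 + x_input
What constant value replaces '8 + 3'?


Identifying constant sub-expression:
  Original: x = 8 + 3 + x_input
  8 and 3 are both compile-time constants
  Evaluating: 8 + 3 = 11
  After folding: x = 11 + x_input

11


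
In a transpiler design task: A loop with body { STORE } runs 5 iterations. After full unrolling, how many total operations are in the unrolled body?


Loop body operations: STORE (1 op per iteration)
Unrolling 5 iterations:
  Iteration 1: STORE (1 ops)
  Iteration 2: STORE (1 ops)
  Iteration 3: STORE (1 ops)
  Iteration 4: STORE (1 ops)
  Iteration 5: STORE (1 ops)
Total: 5 iterations * 1 ops/iter = 5 operations

5


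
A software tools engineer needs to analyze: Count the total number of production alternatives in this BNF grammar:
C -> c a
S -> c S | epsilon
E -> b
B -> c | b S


Counting alternatives per rule:
  C: 1 alternative(s)
  S: 2 alternative(s)
  E: 1 alternative(s)
  B: 2 alternative(s)
Sum: 1 + 2 + 1 + 2 = 6

6


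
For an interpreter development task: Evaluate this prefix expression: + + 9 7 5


Parsing prefix expression: + + 9 7 5
Step 1: Innermost operation '+ 9 7'
  9 + 7 = 16
Step 2: Outer operation '+ [16] 5'
  16 + 5 = 21

21


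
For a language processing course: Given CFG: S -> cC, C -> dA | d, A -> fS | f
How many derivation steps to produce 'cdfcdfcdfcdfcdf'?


Grammar: S -> cC, C -> dA | d, A -> fS | f
Deriving 'cdfcdfcdfcdfcdf':
Step 1: S -> cC => cC
Step 2: C -> dA => cdA
Step 3: A -> fS => cdfS
Step 4: S -> cC => cdfcC
Step 5: C -> dA => cdfcdA
Step 6: A -> fS => cdfcdfS
Step 7: S -> cC => cdfcdfcC
Step 8: C -> dA => cdfcdfcdA
Step 9: A -> fS => cdfcdfcdfS
Step 10: S -> cC => cdfcdfcdfcC
Step 11: C -> dA => cdfcdfcdfcdA
Step 12: A -> fS => cdfcdfcdfcdfS
Step 13: S -> cC => cdfcdfcdfcdfcC
Step 14: C -> dA => cdfcdfcdfcdfcdA
Step 15: A -> f => cdfcdfcdfcdfcdf
Total derivation steps: 15

15


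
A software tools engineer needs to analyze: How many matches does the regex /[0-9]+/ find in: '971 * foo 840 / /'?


Pattern: /[0-9]+/ (int literals)
Input: '971 * foo 840 / /'
Scanning for matches:
  Match 1: '971'
  Match 2: '840'
Total matches: 2

2


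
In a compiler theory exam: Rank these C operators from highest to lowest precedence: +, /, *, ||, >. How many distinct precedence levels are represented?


Looking up precedence for each operator:
  + -> precedence 5
  / -> precedence 6
  * -> precedence 6
  || -> precedence 1
  > -> precedence 4
Sorted highest to lowest: /, *, +, >, ||
Distinct precedence values: [6, 5, 4, 1]
Number of distinct levels: 4

4


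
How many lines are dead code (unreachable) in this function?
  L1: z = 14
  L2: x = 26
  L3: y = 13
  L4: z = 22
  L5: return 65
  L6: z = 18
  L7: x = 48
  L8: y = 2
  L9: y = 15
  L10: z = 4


Analyzing control flow:
  L1: reachable (before return)
  L2: reachable (before return)
  L3: reachable (before return)
  L4: reachable (before return)
  L5: reachable (return statement)
  L6: DEAD (after return at L5)
  L7: DEAD (after return at L5)
  L8: DEAD (after return at L5)
  L9: DEAD (after return at L5)
  L10: DEAD (after return at L5)
Return at L5, total lines = 10
Dead lines: L6 through L10
Count: 5

5


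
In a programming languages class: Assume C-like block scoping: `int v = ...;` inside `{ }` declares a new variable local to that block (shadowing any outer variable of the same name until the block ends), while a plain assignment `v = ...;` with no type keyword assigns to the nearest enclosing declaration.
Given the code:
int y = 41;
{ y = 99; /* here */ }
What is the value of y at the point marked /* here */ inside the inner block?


Analyzing scoping rules:
Outer scope: declares y = 41
Inner block: 'y = 99;' has no type keyword, so it is an assignment to the outer y (no shadowing)
Inside the block, after the assignment -> 99
Result: 99

99


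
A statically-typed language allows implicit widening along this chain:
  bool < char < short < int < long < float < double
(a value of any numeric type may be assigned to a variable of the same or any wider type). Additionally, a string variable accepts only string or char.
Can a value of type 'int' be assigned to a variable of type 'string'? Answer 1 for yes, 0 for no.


Target variable type: string
Source value type: int
Rule: string accepts only {string, char}
  source 'int' in {string, char}? No
Result: 0

0


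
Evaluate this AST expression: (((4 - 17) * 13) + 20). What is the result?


Expression: (((4 - 17) * 13) + 20)
Evaluating step by step:
  4 - 17 = -13
  -13 * 13 = -169
  -169 + 20 = -149
Result: -149

-149


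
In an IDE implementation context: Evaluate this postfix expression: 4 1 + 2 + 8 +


Processing tokens left to right:
Push 4, Push 1
Pop 4 and 1, compute 4 + 1 = 5, push 5
Push 2
Pop 5 and 2, compute 5 + 2 = 7, push 7
Push 8
Pop 7 and 8, compute 7 + 8 = 15, push 15
Stack result: 15

15


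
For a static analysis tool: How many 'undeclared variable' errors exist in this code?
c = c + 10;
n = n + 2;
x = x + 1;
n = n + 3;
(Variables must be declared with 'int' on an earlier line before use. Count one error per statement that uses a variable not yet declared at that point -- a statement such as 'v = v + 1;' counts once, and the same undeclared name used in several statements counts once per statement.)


Scanning code line by line:
  Line 1: use 'c' -> ERROR (undeclared)
  Line 2: use 'n' -> ERROR (undeclared)
  Line 3: use 'x' -> ERROR (undeclared)
  Line 4: use 'n' -> ERROR (undeclared)
Total undeclared variable errors: 4

4


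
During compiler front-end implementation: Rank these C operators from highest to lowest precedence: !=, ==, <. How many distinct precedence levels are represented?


Looking up precedence for each operator:
  != -> precedence 3
  == -> precedence 3
  < -> precedence 4
Sorted highest to lowest: <, !=, ==
Distinct precedence values: [4, 3]
Number of distinct levels: 2

2


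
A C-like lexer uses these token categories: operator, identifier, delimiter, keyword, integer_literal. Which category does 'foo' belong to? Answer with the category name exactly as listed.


Token: 'foo'
Checking categories:
  identifier: YES
  integer_literal: no
  operator: no
  keyword: no
  delimiter: no
Category: identifier

identifier


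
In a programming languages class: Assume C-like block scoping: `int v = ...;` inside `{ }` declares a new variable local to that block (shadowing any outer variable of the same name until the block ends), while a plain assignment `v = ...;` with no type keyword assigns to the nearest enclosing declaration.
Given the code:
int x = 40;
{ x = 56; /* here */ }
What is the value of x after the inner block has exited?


Analyzing scoping rules:
Outer scope: declares x = 40
Inner block: 'x = 56;' has no type keyword, so it is an assignment to the outer x (no shadowing)
The assignment changed the outer variable itself, so the new value persists after the block -> 56
Result: 56

56


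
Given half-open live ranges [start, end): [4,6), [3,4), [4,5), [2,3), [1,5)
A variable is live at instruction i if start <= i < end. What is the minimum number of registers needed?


Live ranges:
  Var0: [4, 6)
  Var1: [3, 4)
  Var2: [4, 5)
  Var3: [2, 3)
  Var4: [1, 5)
Sweep-line events (position, delta, active):
  pos=1 start -> active=1
  pos=2 start -> active=2
  pos=3 end -> active=1
  pos=3 start -> active=2
  pos=4 end -> active=1
  pos=4 start -> active=2
  pos=4 start -> active=3
  pos=5 end -> active=2
  pos=5 end -> active=1
  pos=6 end -> active=0
Maximum simultaneous active: 3
Minimum registers needed: 3

3


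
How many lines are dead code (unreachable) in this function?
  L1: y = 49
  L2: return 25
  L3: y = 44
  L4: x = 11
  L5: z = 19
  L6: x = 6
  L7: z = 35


Analyzing control flow:
  L1: reachable (before return)
  L2: reachable (return statement)
  L3: DEAD (after return at L2)
  L4: DEAD (after return at L2)
  L5: DEAD (after return at L2)
  L6: DEAD (after return at L2)
  L7: DEAD (after return at L2)
Return at L2, total lines = 7
Dead lines: L3 through L7
Count: 5

5
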